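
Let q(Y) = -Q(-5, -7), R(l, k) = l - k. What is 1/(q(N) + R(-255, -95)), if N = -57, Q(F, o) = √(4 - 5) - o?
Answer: -167/27890 + I/27890 ≈ -0.0059878 + 3.5855e-5*I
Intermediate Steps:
Q(F, o) = I - o (Q(F, o) = √(-1) - o = I - o)
q(Y) = -7 - I (q(Y) = -(I - 1*(-7)) = -(I + 7) = -(7 + I) = -7 - I)
1/(q(N) + R(-255, -95)) = 1/((-7 - I) + (-255 - 1*(-95))) = 1/((-7 - I) + (-255 + 95)) = 1/((-7 - I) - 160) = 1/(-167 - I) = (-167 + I)/27890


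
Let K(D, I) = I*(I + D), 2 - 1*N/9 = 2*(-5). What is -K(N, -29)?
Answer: 2291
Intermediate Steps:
N = 108 (N = 18 - 18*(-5) = 18 - 9*(-10) = 18 + 90 = 108)
K(D, I) = I*(D + I)
-K(N, -29) = -(-29)*(108 - 29) = -(-29)*79 = -1*(-2291) = 2291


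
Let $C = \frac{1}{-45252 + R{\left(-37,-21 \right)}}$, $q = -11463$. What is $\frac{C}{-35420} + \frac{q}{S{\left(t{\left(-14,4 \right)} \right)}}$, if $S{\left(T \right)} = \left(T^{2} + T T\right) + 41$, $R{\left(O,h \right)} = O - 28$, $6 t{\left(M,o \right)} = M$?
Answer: $- \frac{165596254818913}{749594841380} \approx -220.91$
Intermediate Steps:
$t{\left(M,o \right)} = \frac{M}{6}$
$R{\left(O,h \right)} = -28 + O$ ($R{\left(O,h \right)} = O - 28 = -28 + O$)
$S{\left(T \right)} = 41 + 2 T^{2}$ ($S{\left(T \right)} = \left(T^{2} + T^{2}\right) + 41 = 2 T^{2} + 41 = 41 + 2 T^{2}$)
$C = - \frac{1}{45317}$ ($C = \frac{1}{-45252 - 65} = \frac{1}{-45317} = - \frac{1}{45317} \approx -2.2067 \cdot 10^{-5}$)
$\frac{C}{-35420} + \frac{q}{S{\left(t{\left(-14,4 \right)} \right)}} = - \frac{1}{45317 \left(-35420\right)} - \frac{11463}{41 + 2 \left(\frac{1}{6} \left(-14\right)\right)^{2}} = \left(- \frac{1}{45317}\right) \left(- \frac{1}{35420}\right) - \frac{11463}{41 + 2 \left(- \frac{7}{3}\right)^{2}} = \frac{1}{1605128140} - \frac{11463}{41 + 2 \cdot \frac{49}{9}} = \frac{1}{1605128140} - \frac{11463}{41 + \frac{98}{9}} = \frac{1}{1605128140} - \frac{11463}{\frac{467}{9}} = \frac{1}{1605128140} - \frac{103167}{467} = - \frac{165596254818913}{749594841380}$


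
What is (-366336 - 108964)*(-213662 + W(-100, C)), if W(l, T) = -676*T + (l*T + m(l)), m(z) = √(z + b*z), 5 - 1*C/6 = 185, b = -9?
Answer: -296785875400 - 9506000*√2 ≈ -2.9680e+11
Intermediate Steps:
C = -1080 (C = 30 - 6*185 = 30 - 1110 = -1080)
m(z) = 2*√2*√(-z) (m(z) = √(z - 9*z) = √(-8*z) = 2*√2*√(-z))
W(l, T) = -676*T + T*l + 2*√2*√(-l) (W(l, T) = -676*T + (l*T + 2*√2*√(-l)) = -676*T + (T*l + 2*√2*√(-l)) = -676*T + T*l + 2*√2*√(-l))
(-366336 - 108964)*(-213662 + W(-100, C)) = (-366336 - 108964)*(-213662 + (-676*(-1080) - 1080*(-100) + 2*√2*√(-1*(-100)))) = -475300*(-213662 + (730080 + 108000 + 2*√2*√100)) = -475300*(-213662 + (730080 + 108000 + 2*√2*10)) = -475300*(-213662 + (730080 + 108000 + 20*√2)) = -475300*(-213662 + (838080 + 20*√2)) = -475300*(624418 + 20*√2) = -296785875400 - 9506000*√2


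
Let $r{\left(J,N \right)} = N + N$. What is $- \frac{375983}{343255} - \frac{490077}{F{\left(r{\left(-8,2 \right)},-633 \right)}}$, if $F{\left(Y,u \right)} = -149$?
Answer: $\frac{168165359168}{51144995} \approx 3288.0$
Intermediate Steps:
$r{\left(J,N \right)} = 2 N$
$- \frac{375983}{343255} - \frac{490077}{F{\left(r{\left(-8,2 \right)},-633 \right)}} = - \frac{375983}{343255} - \frac{490077}{-149} = \left(-375983\right) \frac{1}{343255} - - \frac{490077}{149} = - \frac{375983}{343255} + \frac{490077}{149} = \frac{168165359168}{51144995}$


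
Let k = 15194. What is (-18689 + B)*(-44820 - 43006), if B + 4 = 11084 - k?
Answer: 2002696278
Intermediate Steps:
B = -4114 (B = -4 + (11084 - 1*15194) = -4 + (11084 - 15194) = -4 - 4110 = -4114)
(-18689 + B)*(-44820 - 43006) = (-18689 - 4114)*(-44820 - 43006) = -22803*(-87826) = 2002696278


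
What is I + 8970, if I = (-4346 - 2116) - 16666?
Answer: -14158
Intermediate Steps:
I = -23128 (I = -6462 - 16666 = -23128)
I + 8970 = -23128 + 8970 = -14158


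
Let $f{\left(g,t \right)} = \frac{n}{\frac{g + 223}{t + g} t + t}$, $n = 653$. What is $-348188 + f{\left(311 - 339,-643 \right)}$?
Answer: $- \frac{106569642947}{306068} \approx -3.4819 \cdot 10^{5}$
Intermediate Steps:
$f{\left(g,t \right)} = \frac{653}{t + \frac{t \left(223 + g\right)}{g + t}}$ ($f{\left(g,t \right)} = \frac{653}{\frac{g + 223}{t + g} t + t} = \frac{653}{\frac{223 + g}{g + t} t + t} = \frac{653}{\frac{t \left(223 + g\right)}{g + t} + t} = \frac{653}{t + \frac{t \left(223 + g\right)}{g + t}}$)
$-348188 + f{\left(311 - 339,-643 \right)} = -348188 + \frac{653 \left(\left(311 - 339\right) - 643\right)}{\left(-643\right) \left(223 - 643 + 2 \left(311 - 339\right)\right)} = -348188 + 653 \left(- \frac{1}{643}\right) \frac{1}{223 - 643 + 2 \left(-28\right)} \left(-28 - 643\right) = -348188 + 653 \left(- \frac{1}{643}\right) \frac{1}{223 - 643 - 56} \left(-671\right) = -348188 + 653 \left(- \frac{1}{643}\right) \frac{1}{-476} \left(-671\right) = -348188 + 653 \left(- \frac{1}{643}\right) \left(- \frac{1}{476}\right) \left(-671\right) = -348188 - \frac{438163}{306068} = - \frac{106569642947}{306068}$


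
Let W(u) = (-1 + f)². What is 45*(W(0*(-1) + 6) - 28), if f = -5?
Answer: 360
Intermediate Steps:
W(u) = 36 (W(u) = (-1 - 5)² = (-6)² = 36)
45*(W(0*(-1) + 6) - 28) = 45*(36 - 28) = 45*8 = 360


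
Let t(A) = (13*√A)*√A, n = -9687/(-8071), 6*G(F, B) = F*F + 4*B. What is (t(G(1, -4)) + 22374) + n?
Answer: 360655867/16142 ≈ 22343.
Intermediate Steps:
G(F, B) = F²/6 + 2*B/3 (G(F, B) = (F*F + 4*B)/6 = (F² + 4*B)/6 = F²/6 + 2*B/3)
n = 9687/8071 (n = -9687*(-1/8071) = 9687/8071 ≈ 1.2002)
t(A) = 13*A
(t(G(1, -4)) + 22374) + n = (13*((⅙)*1² + (⅔)*(-4)) + 22374) + 9687/8071 = (13*((⅙)*1 - 8/3) + 22374) + 9687/8071 = (13*(⅙ - 8/3) + 22374) + 9687/8071 = (13*(-5/2) + 22374) + 9687/8071 = (-65/2 + 22374) + 9687/8071 = 44683/2 + 9687/8071 = 360655867/16142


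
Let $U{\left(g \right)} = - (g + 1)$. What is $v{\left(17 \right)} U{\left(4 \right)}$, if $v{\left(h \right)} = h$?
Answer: $-85$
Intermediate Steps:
$U{\left(g \right)} = -1 - g$ ($U{\left(g \right)} = - (1 + g) = -1 - g$)
$v{\left(17 \right)} U{\left(4 \right)} = 17 \left(-1 - 4\right) = 17 \left(-5\right) = -85$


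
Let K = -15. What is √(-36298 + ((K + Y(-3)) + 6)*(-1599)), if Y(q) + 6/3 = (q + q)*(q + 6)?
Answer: √10073 ≈ 100.36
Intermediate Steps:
Y(q) = -2 + 2*q*(6 + q) (Y(q) = -2 + (q + q)*(q + 6) = -2 + (2*q)*(6 + q) = -2 + 2*q*(6 + q))
√(-36298 + ((K + Y(-3)) + 6)*(-1599)) = √(-36298 + ((-15 + (-2 + 2*(-3)² + 12*(-3))) + 6)*(-1599)) = √(-36298 + ((-15 + (-2 + 2*9 - 36)) + 6)*(-1599)) = √(-36298 + ((-15 + (-2 + 18 - 36)) + 6)*(-1599)) = √(-36298 + ((-15 - 20) + 6)*(-1599)) = √(-36298 + (-35 + 6)*(-1599)) = √(-36298 - 29*(-1599)) = √(-36298 + 46371) = √10073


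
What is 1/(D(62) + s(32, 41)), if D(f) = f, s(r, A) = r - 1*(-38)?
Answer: 1/132 ≈ 0.0075758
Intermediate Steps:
s(r, A) = 38 + r (s(r, A) = r + 38 = 38 + r)
1/(D(62) + s(32, 41)) = 1/(62 + (38 + 32)) = 1/(62 + 70) = 1/132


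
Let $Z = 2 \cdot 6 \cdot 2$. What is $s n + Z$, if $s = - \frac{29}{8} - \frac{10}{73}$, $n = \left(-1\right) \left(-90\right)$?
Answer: $- \frac{91857}{292} \approx -314.58$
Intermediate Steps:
$Z = 24$ ($Z = 12 \cdot 2 = 24$)
$n = 90$
$s = - \frac{2197}{584}$ ($s = \left(-29\right) \frac{1}{8} - \frac{10}{73} = - \frac{29}{8} - \frac{10}{73} = - \frac{2197}{584} \approx -3.762$)
$s n + Z = \left(- \frac{2197}{584}\right) 90 + 24 = - \frac{98865}{292} + 24 = - \frac{91857}{292}$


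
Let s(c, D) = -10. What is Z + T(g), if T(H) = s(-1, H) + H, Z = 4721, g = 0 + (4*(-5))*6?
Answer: 4591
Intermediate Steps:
g = -120 (g = 0 - 20*6 = 0 - 120 = -120)
T(H) = -10 + H
Z + T(g) = 4721 + (-10 - 120) = 4721 - 130 = 4591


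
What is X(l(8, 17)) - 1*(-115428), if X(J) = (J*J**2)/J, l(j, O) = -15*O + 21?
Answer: 170184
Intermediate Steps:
l(j, O) = 21 - 15*O
X(J) = J**2 (X(J) = J**3/J = J**2)
X(l(8, 17)) - 1*(-115428) = (21 - 15*17)**2 - 1*(-115428) = (21 - 255)**2 + 115428 = (-234)**2 + 115428 = 54756 + 115428 = 170184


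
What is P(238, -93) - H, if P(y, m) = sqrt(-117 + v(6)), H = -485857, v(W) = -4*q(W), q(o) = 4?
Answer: 485857 + I*sqrt(133) ≈ 4.8586e+5 + 11.533*I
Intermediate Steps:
v(W) = -16 (v(W) = -4*4 = -16)
P(y, m) = I*sqrt(133) (P(y, m) = sqrt(-117 - 16) = sqrt(-133) = I*sqrt(133))
P(238, -93) - H = I*sqrt(133) - 1*(-485857) = I*sqrt(133) + 485857 = 485857 + I*sqrt(133)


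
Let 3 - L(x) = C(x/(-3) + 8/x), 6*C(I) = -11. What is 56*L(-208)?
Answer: 812/3 ≈ 270.67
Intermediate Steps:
C(I) = -11/6 (C(I) = (⅙)*(-11) = -11/6)
L(x) = 29/6 (L(x) = 3 - 1*(-11/6) = 3 + 11/6 = 29/6)
56*L(-208) = 56*(29/6) = 812/3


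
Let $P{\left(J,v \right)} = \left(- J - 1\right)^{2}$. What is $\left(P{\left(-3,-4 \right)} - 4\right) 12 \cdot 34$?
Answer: $0$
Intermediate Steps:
$P{\left(J,v \right)} = \left(-1 - J\right)^{2}$
$\left(P{\left(-3,-4 \right)} - 4\right) 12 \cdot 34 = \left(\left(1 - 3\right)^{2} - 4\right) 12 \cdot 34 = \left(\left(-2\right)^{2} - 4\right) 12 \cdot 34 = \left(4 - 4\right) 12 \cdot 34 = 0 \cdot 12 \cdot 34 = 0 \cdot 34 = 0$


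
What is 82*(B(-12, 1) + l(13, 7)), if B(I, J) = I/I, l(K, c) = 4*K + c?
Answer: 4920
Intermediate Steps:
l(K, c) = c + 4*K
B(I, J) = 1
82*(B(-12, 1) + l(13, 7)) = 82*(1 + (7 + 4*13)) = 82*(1 + (7 + 52)) = 82*(1 + 59) = 82*60 = 4920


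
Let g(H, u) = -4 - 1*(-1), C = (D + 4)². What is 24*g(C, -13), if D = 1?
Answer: -72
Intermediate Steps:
C = 25 (C = (1 + 4)² = 5² = 25)
g(H, u) = -3 (g(H, u) = -4 + 1 = -3)
24*g(C, -13) = 24*(-3) = -72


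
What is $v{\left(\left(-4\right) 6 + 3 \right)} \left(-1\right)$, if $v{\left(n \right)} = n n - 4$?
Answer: $-437$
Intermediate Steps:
$v{\left(n \right)} = -4 + n^{2}$ ($v{\left(n \right)} = n^{2} - 4 = -4 + n^{2}$)
$v{\left(\left(-4\right) 6 + 3 \right)} \left(-1\right) = \left(-4 + \left(\left(-4\right) 6 + 3\right)^{2}\right) \left(-1\right) = \left(-4 + \left(-24 + 3\right)^{2}\right) \left(-1\right) = \left(-4 + \left(-21\right)^{2}\right) \left(-1\right) = \left(-4 + 441\right) \left(-1\right) = 437 \left(-1\right) = -437$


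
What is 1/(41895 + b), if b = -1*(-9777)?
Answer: 1/51672 ≈ 1.9353e-5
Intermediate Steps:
b = 9777
1/(41895 + b) = 1/(41895 + 9777) = 1/51672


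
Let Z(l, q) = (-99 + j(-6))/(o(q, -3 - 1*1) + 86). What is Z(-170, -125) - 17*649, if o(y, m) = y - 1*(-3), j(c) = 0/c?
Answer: -44121/4 ≈ -11030.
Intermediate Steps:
j(c) = 0
o(y, m) = 3 + y (o(y, m) = y + 3 = 3 + y)
Z(l, q) = -99/(89 + q) (Z(l, q) = (-99 + 0)/((3 + q) + 86) = -99/(89 + q))
Z(-170, -125) - 17*649 = -99/(89 - 125) - 17*649 = -99/(-36) - 11033 = -99*(-1/36) - 11033 = 11/4 - 11033 = -44121/4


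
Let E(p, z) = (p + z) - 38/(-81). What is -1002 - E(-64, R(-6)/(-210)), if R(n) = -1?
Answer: -5321147/5670 ≈ -938.47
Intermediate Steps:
E(p, z) = 38/81 + p + z (E(p, z) = (p + z) - 38*(-1/81) = (p + z) + 38/81 = 38/81 + p + z)
-1002 - E(-64, R(-6)/(-210)) = -1002 - (38/81 - 64 - 1/(-210)) = -1002 - (38/81 - 64 - 1*(-1/210)) = -1002 - (38/81 - 64 + 1/210) = -1002 - 1*(-360193/5670) = -1002 + 360193/5670 = -5321147/5670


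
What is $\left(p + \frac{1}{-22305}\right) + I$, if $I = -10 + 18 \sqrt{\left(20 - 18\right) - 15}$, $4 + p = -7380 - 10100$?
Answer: $- \frac{390203671}{22305} + 18 i \sqrt{13} \approx -17494.0 + 64.9 i$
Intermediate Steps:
$p = -17484$ ($p = -4 - 17480 = -17484$)
$I = -10 + 18 i \sqrt{13}$ ($I = -10 + 18 \sqrt{\left(20 - 18\right) - 15} = -10 + 18 \sqrt{2 - 15} = -10 + 18 \sqrt{-13} = -10 + 18 i \sqrt{13} \approx -10.0 + 64.9 i$)
$\left(p + \frac{1}{-22305}\right) + I = \left(-17484 + \frac{1}{-22305}\right) - \left(10 - 18 i \sqrt{13}\right) = \left(-17484 - \frac{1}{22305}\right) - \left(10 - 18 i \sqrt{13}\right) = - \frac{389980621}{22305} - \left(10 - 18 i \sqrt{13}\right) = - \frac{390203671}{22305} + 18 i \sqrt{13}$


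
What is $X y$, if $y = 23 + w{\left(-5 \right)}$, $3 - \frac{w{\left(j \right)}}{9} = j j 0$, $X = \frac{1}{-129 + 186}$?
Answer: $\frac{50}{57} \approx 0.87719$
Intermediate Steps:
$X = \frac{1}{57} \approx 0.017544$
$w{\left(j \right)} = 27$ ($w{\left(j \right)} = 27 - 9 j j 0 = 27 - 9 j^{2} \cdot 0 = 27 - 0 = 27 + 0 = 27$)
$y = 50$ ($y = 23 + 27 = 50$)
$X y = \frac{1}{57} \cdot 50 = \frac{50}{57}$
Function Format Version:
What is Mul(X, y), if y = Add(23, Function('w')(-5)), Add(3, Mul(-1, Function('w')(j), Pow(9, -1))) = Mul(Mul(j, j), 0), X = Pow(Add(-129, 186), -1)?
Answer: Rational(50, 57) ≈ 0.87719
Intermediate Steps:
X = Rational(1, 57) (X = Pow(57, -1) = Rational(1, 57) ≈ 0.017544)
Function('w')(j) = 27 (Function('w')(j) = Add(27, Mul(-9, Mul(Mul(j, j), 0))) = Add(27, Mul(-9, Mul(Pow(j, 2), 0))) = Add(27, Mul(-9, 0)) = Add(27, 0) = 27)
y = 50 (y = Add(23, 27) = 50)
Mul(X, y) = Mul(Rational(1, 57), 50) = Rational(50, 57)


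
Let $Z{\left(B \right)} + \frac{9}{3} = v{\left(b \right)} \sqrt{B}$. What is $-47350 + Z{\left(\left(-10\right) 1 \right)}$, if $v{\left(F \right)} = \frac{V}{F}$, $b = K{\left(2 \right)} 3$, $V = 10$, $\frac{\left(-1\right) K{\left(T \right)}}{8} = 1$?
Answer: $-47353 - \frac{5 i \sqrt{10}}{12} \approx -47353.0 - 1.3176 i$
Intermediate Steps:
$K{\left(T \right)} = -8$ ($K{\left(T \right)} = \left(-8\right) 1 = -8$)
$b = -24$ ($b = \left(-8\right) 3 = -24$)
$v{\left(F \right)} = \frac{10}{F}$
$Z{\left(B \right)} = -3 - \frac{5 \sqrt{B}}{12}$ ($Z{\left(B \right)} = -3 + \frac{10}{-24} \sqrt{B} = -3 + 10 \left(- \frac{1}{24}\right) \sqrt{B} = -3 - \frac{5 \sqrt{B}}{12}$)
$-47350 + Z{\left(\left(-10\right) 1 \right)} = -47350 - \left(3 + \frac{5 \sqrt{\left(-10\right) 1}}{12}\right) = -47350 - \left(3 + \frac{5 \sqrt{-10}}{12}\right) = -47350 - \left(3 + \frac{5 i \sqrt{10}}{12}\right) = -47353 - \frac{5 i \sqrt{10}}{12}$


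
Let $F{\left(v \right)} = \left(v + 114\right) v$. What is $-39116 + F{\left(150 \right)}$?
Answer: $484$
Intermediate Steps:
$F{\left(v \right)} = v \left(114 + v\right)$ ($F{\left(v \right)} = \left(114 + v\right) v = v \left(114 + v\right)$)
$-39116 + F{\left(150 \right)} = -39116 + 150 \left(114 + 150\right) = -39116 + 150 \cdot 264 = -39116 + 39600 = 484$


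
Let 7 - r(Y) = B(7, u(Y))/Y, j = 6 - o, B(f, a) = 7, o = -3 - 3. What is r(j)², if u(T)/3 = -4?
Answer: 5929/144 ≈ 41.174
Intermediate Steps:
o = -6
u(T) = -12 (u(T) = 3*(-4) = -12)
j = 12 (j = 6 - 1*(-6) = 6 + 6 = 12)
r(Y) = 7 - 7/Y
r(j)² = (7 - 7/12)² = (77/12)² = 5929/144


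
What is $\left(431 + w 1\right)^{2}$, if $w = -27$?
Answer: $163216$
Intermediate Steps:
$\left(431 + w 1\right)^{2} = \left(431 - 27\right)^{2} = 404^{2} = 163216$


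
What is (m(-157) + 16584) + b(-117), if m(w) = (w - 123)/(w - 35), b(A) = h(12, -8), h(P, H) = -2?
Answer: 398003/24 ≈ 16583.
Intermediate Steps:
b(A) = -2
m(w) = (-123 + w)/(-35 + w)
(m(-157) + 16584) + b(-117) = ((-123 - 157)/(-35 - 157) + 16584) - 2 = (-280/(-192) + 16584) - 2 = (-1/192*(-280) + 16584) - 2 = (35/24 + 16584) - 2 = 398051/24 - 2 = 398003/24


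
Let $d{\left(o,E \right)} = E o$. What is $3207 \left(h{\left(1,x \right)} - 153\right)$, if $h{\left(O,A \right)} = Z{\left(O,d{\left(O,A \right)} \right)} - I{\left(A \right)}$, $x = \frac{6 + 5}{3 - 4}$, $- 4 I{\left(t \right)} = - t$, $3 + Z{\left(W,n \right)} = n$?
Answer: $- \frac{2106999}{4} \approx -5.2675 \cdot 10^{5}$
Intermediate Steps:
$Z{\left(W,n \right)} = -3 + n$
$I{\left(t \right)} = \frac{t}{4}$ ($I{\left(t \right)} = - \frac{\left(-1\right) t}{4} = \frac{t}{4}$)
$x = -11$ ($x = \frac{11}{-1} = 11 \left(-1\right) = -11$)
$h{\left(O,A \right)} = -3 - \frac{A}{4} + A O$ ($h{\left(O,A \right)} = \left(-3 + A O\right) - \frac{A}{4} = -3 - \frac{A}{4} + A O$)
$3207 \left(h{\left(1,x \right)} - 153\right) = 3207 \left(\left(-3 - - \frac{11}{4} - 11\right) - 153\right) = 3207 \left(\left(-3 + \frac{11}{4} - 11\right) - 153\right) = 3207 \left(- \frac{45}{4} - 153\right) = 3207 \left(- \frac{657}{4}\right) = - \frac{2106999}{4}$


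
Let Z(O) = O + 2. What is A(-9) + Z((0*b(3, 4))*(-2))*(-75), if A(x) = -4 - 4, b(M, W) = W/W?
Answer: -158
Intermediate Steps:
b(M, W) = 1
A(x) = -8
Z(O) = 2 + O
A(-9) + Z((0*b(3, 4))*(-2))*(-75) = -8 + (2 + (0*1)*(-2))*(-75) = -8 + (2 + 0*(-2))*(-75) = -8 + (2 + 0)*(-75) = -8 + 2*(-75) = -8 - 150 = -158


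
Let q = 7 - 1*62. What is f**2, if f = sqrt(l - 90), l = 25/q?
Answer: -995/11 ≈ -90.455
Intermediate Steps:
q = -55 (q = 7 - 62 = -55)
l = -5/11 (l = 25/(-55) = 25*(-1/55) = -5/11 ≈ -0.45455)
f = I*sqrt(10945)/11 (f = sqrt(-5/11 - 90) = sqrt(-995/11) = I*sqrt(10945)/11 ≈ 9.5108*I)
f**2 = (I*sqrt(10945)/11)**2 = -995/11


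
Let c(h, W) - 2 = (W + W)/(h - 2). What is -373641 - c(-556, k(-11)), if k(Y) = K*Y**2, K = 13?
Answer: -104244824/279 ≈ -3.7364e+5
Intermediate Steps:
k(Y) = 13*Y**2
c(h, W) = 2 + 2*W/(-2 + h) (c(h, W) = 2 + (W + W)/(h - 2) = 2 + (2*W)/(-2 + h) = 2 + 2*W/(-2 + h))
-373641 - c(-556, k(-11)) = -373641 - 2*(-2 + 13*(-11)**2 - 556)/(-2 - 556) = -373641 - 2*(-2 + 13*121 - 556)/(-558) = -373641 - 2*(-1)*(-2 + 1573 - 556)/558 = -373641 - 2*(-1)*1015/558 = -373641 - 1*(-1015/279) = -373641 + 1015/279 = -104244824/279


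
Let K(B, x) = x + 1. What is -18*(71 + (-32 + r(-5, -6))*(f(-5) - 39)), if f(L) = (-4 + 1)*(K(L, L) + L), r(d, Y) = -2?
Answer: -8622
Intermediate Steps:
K(B, x) = 1 + x
f(L) = -3 - 6*L (f(L) = (-4 + 1)*((1 + L) + L) = -3*(1 + 2*L) = -3 - 6*L)
-18*(71 + (-32 + r(-5, -6))*(f(-5) - 39)) = -18*(71 + (-32 - 2)*((-3 - 6*(-5)) - 39)) = -18*(71 - 34*((-3 + 30) - 39)) = -18*(71 - 34*(27 - 39)) = -18*(71 - 34*(-12)) = -18*(71 + 408) = -18*479 = -8622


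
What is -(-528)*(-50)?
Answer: -26400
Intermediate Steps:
-(-528)*(-50) = -1*26400 = -26400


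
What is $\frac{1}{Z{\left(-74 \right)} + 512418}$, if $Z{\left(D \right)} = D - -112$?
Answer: $\frac{1}{512456} \approx 1.9514 \cdot 10^{-6}$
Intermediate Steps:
$Z{\left(D \right)} = 112 + D$ ($Z{\left(D \right)} = D + 112 = 112 + D$)
$\frac{1}{Z{\left(-74 \right)} + 512418} = \frac{1}{\left(112 - 74\right) + 512418} = \frac{1}{38 + 512418} = \frac{1}{512456}$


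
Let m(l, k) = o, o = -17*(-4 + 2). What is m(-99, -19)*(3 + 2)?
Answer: 170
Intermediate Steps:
o = 34 (o = -17*(-2) = 34)
m(l, k) = 34
m(-99, -19)*(3 + 2) = 34*(3 + 2) = 34*5 = 170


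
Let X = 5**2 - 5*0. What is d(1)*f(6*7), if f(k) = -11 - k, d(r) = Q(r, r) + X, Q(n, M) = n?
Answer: -1378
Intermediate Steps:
X = 25 (X = 25 + 0 = 25)
d(r) = 25 + r (d(r) = r + 25 = 25 + r)
d(1)*f(6*7) = (25 + 1)*(-11 - 6*7) = 26*(-11 - 1*42) = 26*(-11 - 42) = 26*(-53) = -1378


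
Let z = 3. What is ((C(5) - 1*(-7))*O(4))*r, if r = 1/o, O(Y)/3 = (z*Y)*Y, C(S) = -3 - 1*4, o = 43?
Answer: 0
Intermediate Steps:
C(S) = -7 (C(S) = -3 - 4 = -7)
O(Y) = 9*Y**2 (O(Y) = 3*((3*Y)*Y) = 3*(3*Y**2) = 9*Y**2)
r = 1/43 ≈ 0.023256
((C(5) - 1*(-7))*O(4))*r = ((-7 - 1*(-7))*(9*4**2))*(1/43) = ((-7 + 7)*(9*16))*(1/43) = (0*144)*(1/43) = 0*(1/43) = 0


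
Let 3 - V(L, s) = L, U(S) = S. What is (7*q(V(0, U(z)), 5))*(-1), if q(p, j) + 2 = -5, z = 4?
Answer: 49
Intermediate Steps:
V(L, s) = 3 - L
q(p, j) = -7 (q(p, j) = -2 - 5 = -7)
(7*q(V(0, U(z)), 5))*(-1) = (7*(-7))*(-1) = -49*(-1) = 49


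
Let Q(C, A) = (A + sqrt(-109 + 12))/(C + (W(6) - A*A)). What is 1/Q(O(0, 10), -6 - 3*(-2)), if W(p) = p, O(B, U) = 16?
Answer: -22*I*sqrt(97)/97 ≈ -2.2338*I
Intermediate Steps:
Q(C, A) = (A + I*sqrt(97))/(6 + C - A**2) (Q(C, A) = (A + sqrt(-109 + 12))/(C + (6 - A*A)) = (A + sqrt(-97))/(C + (6 - A**2)) = (A + I*sqrt(97))/(6 + C - A**2))
1/Q(O(0, 10), -6 - 3*(-2)) = 1/(((-6 - 3*(-2)) + I*sqrt(97))/(6 + 16 - (-6 - 3*(-2))**2)) = 1/(((-6 + 6) + I*sqrt(97))/(6 + 16 - (-6 + 6)**2)) = 1/((0 + I*sqrt(97))/(6 + 16 - 1*0**2)) = 1/((I*sqrt(97))/(6 + 16 - 1*0)) = 1/((I*sqrt(97))/(6 + 16 + 0)) = 1/((I*sqrt(97))/22) = 1/(I*sqrt(97)/22) = -22*I*sqrt(97)/97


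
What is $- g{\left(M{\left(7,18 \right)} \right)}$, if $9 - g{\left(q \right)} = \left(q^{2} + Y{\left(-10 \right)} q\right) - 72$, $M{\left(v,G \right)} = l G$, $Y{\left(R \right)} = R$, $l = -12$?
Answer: $48735$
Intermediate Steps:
$M{\left(v,G \right)} = - 12 G$
$g{\left(q \right)} = 81 - q^{2} + 10 q$ ($g{\left(q \right)} = 9 - \left(\left(q^{2} - 10 q\right) - 72\right) = 9 - \left(-72 + q^{2} - 10 q\right) = 9 + \left(72 - q^{2} + 10 q\right) = 81 - q^{2} + 10 q$)
$- g{\left(M{\left(7,18 \right)} \right)} = - (81 - \left(\left(-12\right) 18\right)^{2} + 10 \left(\left(-12\right) 18\right)) = - (81 - \left(-216\right)^{2} + 10 \left(-216\right)) = - (81 - 46656 - 2160) = \left(-1\right) \left(-48735\right) = 48735$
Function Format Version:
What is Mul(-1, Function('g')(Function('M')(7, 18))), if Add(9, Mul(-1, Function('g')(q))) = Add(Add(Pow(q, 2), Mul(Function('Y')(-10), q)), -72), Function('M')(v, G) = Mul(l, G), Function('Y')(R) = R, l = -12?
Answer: 48735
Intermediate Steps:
Function('M')(v, G) = Mul(-12, G)
Function('g')(q) = Add(81, Mul(-1, Pow(q, 2)), Mul(10, q)) (Function('g')(q) = Add(9, Mul(-1, Add(Add(Pow(q, 2), Mul(-10, q)), -72))) = Add(9, Mul(-1, Add(-72, Pow(q, 2), Mul(-10, q)))) = Add(9, Add(72, Mul(-1, Pow(q, 2)), Mul(10, q))) = Add(81, Mul(-1, Pow(q, 2)), Mul(10, q)))
Mul(-1, Function('g')(Function('M')(7, 18))) = Mul(-1, Add(81, Mul(-1, Pow(Mul(-12, 18), 2)), Mul(10, Mul(-12, 18)))) = Mul(-1, Add(81, Mul(-1, Pow(-216, 2)), Mul(10, -216))) = Mul(-1, Add(81, Mul(-1, 46656), -2160)) = Mul(-1, Add(81, -46656, -2160)) = Mul(-1, -48735) = 48735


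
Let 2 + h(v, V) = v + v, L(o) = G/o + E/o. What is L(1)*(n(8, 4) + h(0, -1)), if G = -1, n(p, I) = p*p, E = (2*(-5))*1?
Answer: -682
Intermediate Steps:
E = -10 (E = -10*1 = -10)
n(p, I) = p**2
L(o) = -11/o (L(o) = -1/o - 10/o = -11/o)
h(v, V) = -2 + 2*v (h(v, V) = -2 + (v + v) = -2 + 2*v)
L(1)*(n(8, 4) + h(0, -1)) = (-11/1)*(8**2 + (-2 + 2*0)) = (-11*1)*(64 + (-2 + 0)) = -11*(64 - 2) = -11*62 = -682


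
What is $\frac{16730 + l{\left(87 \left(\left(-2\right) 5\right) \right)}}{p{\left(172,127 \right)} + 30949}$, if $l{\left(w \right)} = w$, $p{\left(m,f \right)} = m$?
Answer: $\frac{15860}{31121} \approx 0.50962$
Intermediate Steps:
$\frac{16730 + l{\left(87 \left(\left(-2\right) 5\right) \right)}}{p{\left(172,127 \right)} + 30949} = \frac{16730 + 87 \left(\left(-2\right) 5\right)}{172 + 30949} = \frac{16730 + 87 \left(-10\right)}{31121} = \left(16730 - 870\right) \frac{1}{31121} = 15860 \cdot \frac{1}{31121} = \frac{15860}{31121}$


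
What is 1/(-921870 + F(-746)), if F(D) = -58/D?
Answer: -373/343857481 ≈ -1.0848e-6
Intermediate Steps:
1/(-921870 + F(-746)) = 1/(-921870 - 58/(-746)) = 1/(-921870 - 58*(-1/746)) = 1/(-921870 + 29/373) = 1/(-343857481/373) = -373/343857481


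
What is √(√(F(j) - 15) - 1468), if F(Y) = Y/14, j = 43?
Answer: √(-287728 + 14*I*√2338)/14 ≈ 0.045071 + 38.315*I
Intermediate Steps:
F(Y) = Y/14 (F(Y) = Y*(1/14) = Y/14)
√(√(F(j) - 15) - 1468) = √(√((1/14)*43 - 15) - 1468) = √(√(43/14 - 15) - 1468) = √(√(-167/14) - 1468) = √(I*√2338/14 - 1468) = √(-1468 + I*√2338/14)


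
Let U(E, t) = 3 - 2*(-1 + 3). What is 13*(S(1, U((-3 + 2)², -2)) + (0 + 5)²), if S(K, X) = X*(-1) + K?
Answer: 351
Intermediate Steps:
U(E, t) = -1 (U(E, t) = 3 - 2*2 = 3 - 1*4 = 3 - 4 = -1)
S(K, X) = K - X (S(K, X) = -X + K = K - X)
13*(S(1, U((-3 + 2)², -2)) + (0 + 5)²) = 13*((1 - 1*(-1)) + (0 + 5)²) = 13*((1 + 1) + 5²) = 13*(2 + 25) = 13*27 = 351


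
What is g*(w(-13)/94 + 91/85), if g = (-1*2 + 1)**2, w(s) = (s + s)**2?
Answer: 33007/3995 ≈ 8.2621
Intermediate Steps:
w(s) = 4*s**2 (w(s) = (2*s)**2 = 4*s**2)
g = 1 (g = (-2 + 1)**2 = (-1)**2 = 1)
g*(w(-13)/94 + 91/85) = 1*((4*(-13)**2)/94 + 91/85) = 1*((4*169)*(1/94) + 91*(1/85)) = 1*(676*(1/94) + 91/85) = 1*(338/47 + 91/85) = 1*(33007/3995) = 33007/3995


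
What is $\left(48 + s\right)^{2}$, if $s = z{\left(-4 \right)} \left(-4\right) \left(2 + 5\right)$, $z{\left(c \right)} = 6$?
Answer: $14400$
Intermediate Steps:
$s = -168$ ($s = 6 \left(-4\right) \left(2 + 5\right) = \left(-24\right) 7 = -168$)
$\left(48 + s\right)^{2} = \left(48 - 168\right)^{2} = \left(-120\right)^{2} = 14400$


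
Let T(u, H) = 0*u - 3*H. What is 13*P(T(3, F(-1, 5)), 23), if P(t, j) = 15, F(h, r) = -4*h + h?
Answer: 195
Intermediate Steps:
F(h, r) = -3*h
T(u, H) = -3*H (T(u, H) = 0 - 3*H = -3*H)
13*P(T(3, F(-1, 5)), 23) = 13*15 = 195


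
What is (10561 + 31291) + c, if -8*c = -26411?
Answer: 361227/8 ≈ 45153.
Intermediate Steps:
c = 26411/8 (c = -⅛*(-26411) = 26411/8 ≈ 3301.4)
(10561 + 31291) + c = (10561 + 31291) + 26411/8 = 41852 + 26411/8 = 361227/8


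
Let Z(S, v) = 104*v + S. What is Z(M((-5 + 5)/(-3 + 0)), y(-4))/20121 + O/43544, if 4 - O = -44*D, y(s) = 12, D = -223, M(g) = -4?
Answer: -17897254/109518603 ≈ -0.16342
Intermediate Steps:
Z(S, v) = S + 104*v
O = -9808 (O = 4 - (-44)*(-223) = 4 - 1*9812 = 4 - 9812 = -9808)
Z(M((-5 + 5)/(-3 + 0)), y(-4))/20121 + O/43544 = (-4 + 104*12)/20121 - 9808/43544 = (-4 + 1248)*(1/20121) - 9808*1/43544 = 1244*(1/20121) - 1226/5443 = 1244/20121 - 1226/5443 = -17897254/109518603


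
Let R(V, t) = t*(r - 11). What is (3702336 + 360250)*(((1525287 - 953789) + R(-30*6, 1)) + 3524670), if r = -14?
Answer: 16640933205798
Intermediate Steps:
R(V, t) = -25*t (R(V, t) = t*(-14 - 11) = t*(-25) = -25*t)
(3702336 + 360250)*(((1525287 - 953789) + R(-30*6, 1)) + 3524670) = (3702336 + 360250)*(((1525287 - 953789) - 25*1) + 3524670) = 4062586*((571498 - 25) + 3524670) = 4062586*(571473 + 3524670) = 4062586*4096143 = 16640933205798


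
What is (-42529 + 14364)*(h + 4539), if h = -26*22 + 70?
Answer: -113702105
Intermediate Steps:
h = -502 (h = -572 + 70 = -502)
(-42529 + 14364)*(h + 4539) = (-42529 + 14364)*(-502 + 4539) = -28165*4037 = -113702105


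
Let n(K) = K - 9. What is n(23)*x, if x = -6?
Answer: -84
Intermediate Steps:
n(K) = -9 + K
n(23)*x = (-9 + 23)*(-6) = 14*(-6) = -84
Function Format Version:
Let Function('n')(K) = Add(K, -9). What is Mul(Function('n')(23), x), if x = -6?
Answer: -84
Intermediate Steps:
Function('n')(K) = Add(-9, K)
Mul(Function('n')(23), x) = Mul(Add(-9, 23), -6) = Mul(14, -6) = -84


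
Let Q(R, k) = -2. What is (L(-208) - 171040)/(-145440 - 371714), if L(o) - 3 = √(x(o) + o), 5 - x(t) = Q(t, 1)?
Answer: 171037/517154 - I*√201/517154 ≈ 0.33073 - 2.7414e-5*I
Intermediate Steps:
x(t) = 7 (x(t) = 5 - 1*(-2) = 5 + 2 = 7)
L(o) = 3 + √(7 + o)
(L(-208) - 171040)/(-145440 - 371714) = ((3 + √(7 - 208)) - 171040)/(-145440 - 371714) = ((3 + √(-201)) - 171040)/(-517154) = ((3 + I*√201) - 171040)*(-1/517154) = (-171037 + I*√201)*(-1/517154) = 171037/517154 - I*√201/517154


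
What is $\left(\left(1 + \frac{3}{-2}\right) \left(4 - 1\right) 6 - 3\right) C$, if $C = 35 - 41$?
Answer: $72$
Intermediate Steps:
$C = -6$ ($C = 35 - 41 = -6$)
$\left(\left(1 + \frac{3}{-2}\right) \left(4 - 1\right) 6 - 3\right) C = \left(\left(1 + \frac{3}{-2}\right) \left(4 - 1\right) 6 - 3\right) \left(-6\right) = \left(\left(1 + 3 \left(- \frac{1}{2}\right)\right) 3 \cdot 6 - 3\right) \left(-6\right) = \left(\left(1 - \frac{3}{2}\right) 3 \cdot 6 - 3\right) \left(-6\right) = \left(\left(- \frac{1}{2}\right) 3 \cdot 6 - 3\right) \left(-6\right) = \left(\left(- \frac{3}{2}\right) 6 - 3\right) \left(-6\right) = \left(-9 - 3\right) \left(-6\right) = \left(-12\right) \left(-6\right) = 72$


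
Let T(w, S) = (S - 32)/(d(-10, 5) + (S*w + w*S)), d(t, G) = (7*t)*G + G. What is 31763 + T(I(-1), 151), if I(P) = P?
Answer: 20550542/647 ≈ 31763.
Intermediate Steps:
d(t, G) = G + 7*G*t (d(t, G) = 7*G*t + G = G + 7*G*t)
T(w, S) = (-32 + S)/(-345 + 2*S*w) (T(w, S) = (S - 32)/(5*(1 + 7*(-10)) + (S*w + w*S)) = (-32 + S)/(5*(1 - 70) + (S*w + S*w)) = (-32 + S)/(5*(-69) + 2*S*w) = (-32 + S)/(-345 + 2*S*w))
31763 + T(I(-1), 151) = 31763 + (-32 + 151)/(-345 + 2*151*(-1)) = 31763 + 119/(-345 - 302) = 31763 + 119/(-647) = 31763 - 1/647*119 = 31763 - 119/647 = 20550542/647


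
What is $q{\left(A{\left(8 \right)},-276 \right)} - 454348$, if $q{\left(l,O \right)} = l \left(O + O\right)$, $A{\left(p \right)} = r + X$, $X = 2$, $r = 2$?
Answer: $-456556$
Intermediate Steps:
$A{\left(p \right)} = 4$ ($A{\left(p \right)} = 2 + 2 = 4$)
$q{\left(l,O \right)} = 2 O l$ ($q{\left(l,O \right)} = l 2 O = 2 O l$)
$q{\left(A{\left(8 \right)},-276 \right)} - 454348 = 2 \left(-276\right) 4 - 454348 = -2208 - 454348 = -456556$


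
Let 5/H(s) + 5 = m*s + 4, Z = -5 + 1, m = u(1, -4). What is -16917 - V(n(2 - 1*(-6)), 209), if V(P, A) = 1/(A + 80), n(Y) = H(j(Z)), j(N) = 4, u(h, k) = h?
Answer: -4889014/289 ≈ -16917.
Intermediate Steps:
m = 1
Z = -4
H(s) = 5/(-1 + s) (H(s) = 5/(-5 + (1*s + 4)) = 5/(-5 + (s + 4)) = 5/(-5 + (4 + s)) = 5/(-1 + s))
n(Y) = 5/3 (n(Y) = 5/(-1 + 4) = 5/3)
V(P, A) = 1/(80 + A)
-16917 - V(n(2 - 1*(-6)), 209) = -16917 - 1/(80 + 209) = -16917 - 1/289 = -4889014/289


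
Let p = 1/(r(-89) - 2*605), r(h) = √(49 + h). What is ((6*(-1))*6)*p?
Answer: 2178/73207 + 18*I*√10/366035 ≈ 0.029751 + 0.00015551*I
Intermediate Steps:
p = 1/(-1210 + 2*I*√10) (p = 1/(√(49 - 89) - 2*605) = 1/(√(-40) - 1210) = 1/(2*I*√10 - 1210) = 1/(-1210 + 2*I*√10) ≈ -0.00082642 - 4.32e-6*I)
((6*(-1))*6)*p = ((6*(-1))*6)*(-121/146414 - I*√10/732070) = (-6*6)*(-121/146414 - I*√10/732070) = -36*(-121/146414 - I*√10/732070) = 2178/73207 + 18*I*√10/366035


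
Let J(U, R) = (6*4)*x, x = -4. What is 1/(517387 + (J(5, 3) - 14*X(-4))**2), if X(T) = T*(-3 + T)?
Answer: 1/755531 ≈ 1.3236e-6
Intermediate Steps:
J(U, R) = -96 (J(U, R) = (6*4)*(-4) = 24*(-4) = -96)
1/(517387 + (J(5, 3) - 14*X(-4))**2) = 1/(517387 + (-96 - (-56)*(-3 - 4))**2) = 1/(517387 + (-96 - (-56)*(-7))**2) = 1/(517387 + (-96 - 14*28)**2) = 1/(517387 + (-96 - 392)**2) = 1/(517387 + (-488)**2) = 1/(517387 + 238144) = 1/755531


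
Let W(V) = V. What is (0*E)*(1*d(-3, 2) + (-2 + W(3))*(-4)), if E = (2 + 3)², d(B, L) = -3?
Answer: 0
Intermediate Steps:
E = 25 (E = 5² = 25)
(0*E)*(1*d(-3, 2) + (-2 + W(3))*(-4)) = (0*25)*(1*(-3) + (-2 + 3)*(-4)) = 0*(-3 + 1*(-4)) = 0*(-3 - 4) = 0*(-7) = 0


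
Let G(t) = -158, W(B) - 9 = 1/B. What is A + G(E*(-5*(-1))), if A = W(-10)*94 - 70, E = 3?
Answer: 3043/5 ≈ 608.60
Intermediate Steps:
W(B) = 9 + 1/B
A = 3833/5 (A = (9 + 1/(-10))*94 - 70 = (9 - 1/10)*94 - 70 = (89/10)*94 - 70 = 4183/5 - 70 = 3833/5 ≈ 766.60)
A + G(E*(-5*(-1))) = 3833/5 - 158 = 3043/5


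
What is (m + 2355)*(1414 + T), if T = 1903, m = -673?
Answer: 5579194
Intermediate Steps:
(m + 2355)*(1414 + T) = (-673 + 2355)*(1414 + 1903) = 1682*3317 = 5579194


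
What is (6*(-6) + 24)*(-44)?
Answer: 528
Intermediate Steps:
(6*(-6) + 24)*(-44) = (-36 + 24)*(-44) = -12*(-44) = 528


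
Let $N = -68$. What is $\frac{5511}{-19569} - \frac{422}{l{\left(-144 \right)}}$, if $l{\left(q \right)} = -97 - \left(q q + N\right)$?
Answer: $- \frac{3217509}{12313645} \approx -0.2613$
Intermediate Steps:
$l{\left(q \right)} = -29 - q^{2}$ ($l{\left(q \right)} = -97 - \left(q q - 68\right) = -97 - \left(q^{2} - 68\right) = -97 - \left(-68 + q^{2}\right) = -29 - q^{2}$)
$\frac{5511}{-19569} - \frac{422}{l{\left(-144 \right)}} = \frac{5511}{-19569} - \frac{422}{-29 - \left(-144\right)^{2}} = 5511 \left(- \frac{1}{19569}\right) - \frac{422}{-29 - 20736} = - \frac{167}{593} - \frac{422}{-29 - 20736} = - \frac{167}{593} - \frac{422}{-20765} = - \frac{167}{593} - - \frac{422}{20765} = - \frac{167}{593} + \frac{422}{20765} = - \frac{3217509}{12313645}$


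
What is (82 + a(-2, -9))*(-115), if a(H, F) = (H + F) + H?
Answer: -7935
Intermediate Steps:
a(H, F) = F + 2*H (a(H, F) = (F + H) + H = F + 2*H)
(82 + a(-2, -9))*(-115) = (82 + (-9 + 2*(-2)))*(-115) = (82 + (-9 - 4))*(-115) = (82 - 13)*(-115) = 69*(-115) = -7935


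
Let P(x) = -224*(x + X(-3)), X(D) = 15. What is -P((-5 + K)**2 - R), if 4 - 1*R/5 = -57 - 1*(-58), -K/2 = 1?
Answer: 10976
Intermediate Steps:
K = -2 (K = -2*1 = -2)
R = 15 (R = 20 - 5*(-57 - 1*(-58)) = 20 - 5*(-57 + 58) = 20 - 5*1 = 20 - 5 = 15)
P(x) = -3360 - 224*x (P(x) = -224*(x + 15) = -224*(15 + x) = -3360 - 224*x)
-P((-5 + K)**2 - R) = -(-3360 - 224*((-5 - 2)**2 - 1*15)) = -(-3360 - 224*((-7)**2 - 15)) = -(-3360 - 224*(49 - 15)) = -(-3360 - 224*34) = -(-3360 - 7616) = -1*(-10976) = 10976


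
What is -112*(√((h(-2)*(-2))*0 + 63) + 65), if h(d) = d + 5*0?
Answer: -7280 - 336*√7 ≈ -8169.0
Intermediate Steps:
h(d) = d (h(d) = d + 0 = d)
-112*(√((h(-2)*(-2))*0 + 63) + 65) = -112*(√(-2*(-2)*0 + 63) + 65) = -112*(√(4*0 + 63) + 65) = -112*(√(0 + 63) + 65) = -112*(√63 + 65) = -112*(3*√7 + 65) = -112*(65 + 3*√7) = -7280 - 336*√7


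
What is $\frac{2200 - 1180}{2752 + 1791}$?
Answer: $\frac{1020}{4543} \approx 0.22452$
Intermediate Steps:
$\frac{2200 - 1180}{2752 + 1791} = \frac{1020}{4543}$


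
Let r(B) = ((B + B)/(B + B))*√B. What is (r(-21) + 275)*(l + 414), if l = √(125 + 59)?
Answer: 2*(207 + √46)*(275 + I*√21) ≈ 1.1758e+5 + 1959.3*I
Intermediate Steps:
r(B) = √B (r(B) = ((2*B)/((2*B)))*√B = ((2*B)*(1/(2*B)))*√B = 1*√B = √B)
l = 2*√46 (l = √184 = 2*√46 ≈ 13.565)
(r(-21) + 275)*(l + 414) = (√(-21) + 275)*(2*√46 + 414) = (I*√21 + 275)*(414 + 2*√46) = (275 + I*√21)*(414 + 2*√46)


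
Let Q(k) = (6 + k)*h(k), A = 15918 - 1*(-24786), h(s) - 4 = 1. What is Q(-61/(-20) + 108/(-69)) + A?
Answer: 3748211/92 ≈ 40741.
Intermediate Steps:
h(s) = 5 (h(s) = 4 + 1 = 5)
A = 40704 (A = 15918 + 24786 = 40704)
Q(k) = 30 + 5*k (Q(k) = (6 + k)*5 = 30 + 5*k)
Q(-61/(-20) + 108/(-69)) + A = (30 + 5*(-61/(-20) + 108/(-69))) + 40704 = (30 + 5*(-61*(-1/20) + 108*(-1/69))) + 40704 = (30 + 5*(61/20 - 36/23)) + 40704 = (30 + 5*(683/460)) + 40704 = (30 + 683/92) + 40704 = 3443/92 + 40704 = 3748211/92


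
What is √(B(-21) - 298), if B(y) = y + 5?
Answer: I*√314 ≈ 17.72*I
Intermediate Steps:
B(y) = 5 + y
√(B(-21) - 298) = √((5 - 21) - 298) = √(-16 - 298) = √(-314) = I*√314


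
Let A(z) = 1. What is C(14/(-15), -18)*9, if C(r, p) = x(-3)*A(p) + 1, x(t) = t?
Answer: -18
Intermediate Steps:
C(r, p) = -2 (C(r, p) = -3*1 + 1 = -3 + 1 = -2)
C(14/(-15), -18)*9 = -2*9 = -18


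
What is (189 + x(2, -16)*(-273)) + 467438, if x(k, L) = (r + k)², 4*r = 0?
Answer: 466535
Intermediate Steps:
r = 0 (r = (¼)*0 = 0)
x(k, L) = k² (x(k, L) = (0 + k)² = k²)
(189 + x(2, -16)*(-273)) + 467438 = (189 + 2²*(-273)) + 467438 = (189 + 4*(-273)) + 467438 = (189 - 1092) + 467438 = -903 + 467438 = 466535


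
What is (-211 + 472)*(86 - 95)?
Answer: -2349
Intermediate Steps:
(-211 + 472)*(86 - 95) = 261*(-9) = -2349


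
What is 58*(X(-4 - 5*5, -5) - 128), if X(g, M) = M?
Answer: -7714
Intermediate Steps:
58*(X(-4 - 5*5, -5) - 128) = 58*(-5 - 128) = 58*(-133) = -7714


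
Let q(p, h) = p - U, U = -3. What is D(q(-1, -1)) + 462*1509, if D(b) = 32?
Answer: 697190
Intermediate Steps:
q(p, h) = 3 + p (q(p, h) = p - 1*(-3) = p + 3 = 3 + p)
D(q(-1, -1)) + 462*1509 = 32 + 462*1509 = 32 + 697158 = 697190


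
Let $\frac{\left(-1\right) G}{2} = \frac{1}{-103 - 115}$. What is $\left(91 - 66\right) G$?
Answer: $\frac{25}{109} \approx 0.22936$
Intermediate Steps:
$G = \frac{1}{109}$ ($G = - \frac{2}{-103 - 115} = - \frac{2}{-218} = \left(-2\right) \left(- \frac{1}{218}\right) = \frac{1}{109} \approx 0.0091743$)
$\left(91 - 66\right) G = \left(91 - 66\right) \frac{1}{109} = 25 \cdot \frac{1}{109} = \frac{25}{109}$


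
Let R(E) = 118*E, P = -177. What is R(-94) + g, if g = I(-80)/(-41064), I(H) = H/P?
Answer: -10077536782/908541 ≈ -11092.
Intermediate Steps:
I(H) = -H/177 (I(H) = H/(-177) = H*(-1/177) = -H/177)
g = -10/908541 (g = -1/177*(-80)/(-41064) = (80/177)*(-1/41064) = -10/908541 ≈ -1.1007e-5)
R(-94) + g = 118*(-94) - 10/908541 = -11092 - 10/908541 = -10077536782/908541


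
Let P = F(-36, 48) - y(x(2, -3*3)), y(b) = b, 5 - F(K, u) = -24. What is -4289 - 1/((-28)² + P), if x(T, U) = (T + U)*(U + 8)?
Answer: -3456935/806 ≈ -4289.0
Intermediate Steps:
F(K, u) = 29 (F(K, u) = 5 - 1*(-24) = 5 + 24 = 29)
x(T, U) = (8 + U)*(T + U) (x(T, U) = (T + U)*(8 + U) = (8 + U)*(T + U))
P = 22 (P = 29 - ((-3*3)² + 8*2 + 8*(-3*3) + 2*(-3*3)) = 29 - ((-9)² + 16 + 8*(-9) + 2*(-9)) = 29 - (81 + 16 - 72 - 18) = 29 - 1*7 = 29 - 7 = 22)
-4289 - 1/((-28)² + P) = -4289 - 1/((-28)² + 22) = -4289 - 1/(784 + 22) = -4289 - 1/806 = -3456935/806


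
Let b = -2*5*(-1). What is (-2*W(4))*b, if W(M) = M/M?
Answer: -20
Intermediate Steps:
W(M) = 1
b = 10 (b = -10*(-1) = 10)
(-2*W(4))*b = -2*1*10 = -2*10 = -20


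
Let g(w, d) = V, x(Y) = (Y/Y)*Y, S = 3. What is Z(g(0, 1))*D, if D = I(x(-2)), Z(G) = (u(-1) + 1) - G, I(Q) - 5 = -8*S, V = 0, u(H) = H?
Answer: 0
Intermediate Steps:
x(Y) = Y (x(Y) = 1*Y = Y)
g(w, d) = 0
I(Q) = -19 (I(Q) = 5 - 8*3 = 5 - 24 = -19)
Z(G) = -G (Z(G) = (-1 + 1) - G = 0 - G = -G)
D = -19
Z(g(0, 1))*D = -1*0*(-19) = 0*(-19) = 0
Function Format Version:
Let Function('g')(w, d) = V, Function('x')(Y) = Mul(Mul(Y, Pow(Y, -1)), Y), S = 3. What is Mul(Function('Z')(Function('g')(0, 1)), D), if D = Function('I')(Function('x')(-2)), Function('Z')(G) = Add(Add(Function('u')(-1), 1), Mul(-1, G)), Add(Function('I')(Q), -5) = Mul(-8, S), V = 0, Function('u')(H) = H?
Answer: 0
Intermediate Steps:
Function('x')(Y) = Y (Function('x')(Y) = Mul(1, Y) = Y)
Function('g')(w, d) = 0
Function('I')(Q) = -19 (Function('I')(Q) = Add(5, Mul(-8, 3)) = Add(5, -24) = -19)
Function('Z')(G) = Mul(-1, G) (Function('Z')(G) = Add(Add(-1, 1), Mul(-1, G)) = Add(0, Mul(-1, G)) = Mul(-1, G))
D = -19
Mul(Function('Z')(Function('g')(0, 1)), D) = Mul(Mul(-1, 0), -19) = Mul(0, -19) = 0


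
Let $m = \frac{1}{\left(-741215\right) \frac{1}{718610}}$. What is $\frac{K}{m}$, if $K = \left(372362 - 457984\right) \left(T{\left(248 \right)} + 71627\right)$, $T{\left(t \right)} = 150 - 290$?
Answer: $\frac{453687318115551}{71861} \approx 6.3134 \cdot 10^{9}$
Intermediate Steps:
$T{\left(t \right)} = -140$ ($T{\left(t \right)} = 150 - 290 = -140$)
$m = - \frac{143722}{148243}$ ($m = \frac{1}{\left(-741215\right) \frac{1}{718610}} = \frac{1}{- \frac{148243}{143722}} = - \frac{143722}{148243} \approx -0.9695$)
$K = -6120859914$ ($K = \left(372362 - 457984\right) \left(-140 + 71627\right) = \left(-85622\right) 71487 = -6120859914$)
$\frac{K}{m} = - \frac{6120859914}{- \frac{143722}{148243}} = \left(-6120859914\right) \left(- \frac{148243}{143722}\right) = \frac{453687318115551}{71861}$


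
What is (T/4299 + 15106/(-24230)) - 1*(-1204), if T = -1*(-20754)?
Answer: 20975385301/17360795 ≈ 1208.2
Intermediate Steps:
T = 20754
(T/4299 + 15106/(-24230)) - 1*(-1204) = (20754/4299 + 15106/(-24230)) - 1*(-1204) = (20754*(1/4299) + 15106*(-1/24230)) + 1204 = (6918/1433 - 7553/12115) + 1204 = 72988121/17360795 + 1204 = 20975385301/17360795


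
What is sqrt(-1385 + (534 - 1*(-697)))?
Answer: I*sqrt(154) ≈ 12.41*I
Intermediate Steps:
sqrt(-1385 + (534 - 1*(-697))) = sqrt(-1385 + (534 + 697)) = sqrt(-1385 + 1231) = sqrt(-154) = I*sqrt(154)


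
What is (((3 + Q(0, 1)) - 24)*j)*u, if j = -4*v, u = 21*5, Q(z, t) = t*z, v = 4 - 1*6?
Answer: -17640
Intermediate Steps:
v = -2 (v = 4 - 6 = -2)
u = 105
j = 8 (j = -4*(-2) = 8)
(((3 + Q(0, 1)) - 24)*j)*u = (((3 + 1*0) - 24)*8)*105 = (((3 + 0) - 24)*8)*105 = ((3 - 24)*8)*105 = -21*8*105 = -168*105 = -17640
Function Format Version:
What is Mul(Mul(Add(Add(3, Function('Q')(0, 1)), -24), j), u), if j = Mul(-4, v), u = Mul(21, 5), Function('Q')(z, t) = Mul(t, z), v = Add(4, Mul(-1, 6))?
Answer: -17640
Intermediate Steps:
v = -2 (v = Add(4, -6) = -2)
u = 105
j = 8 (j = Mul(-4, -2) = 8)
Mul(Mul(Add(Add(3, Function('Q')(0, 1)), -24), j), u) = Mul(Mul(Add(Add(3, Mul(1, 0)), -24), 8), 105) = Mul(Mul(Add(Add(3, 0), -24), 8), 105) = Mul(Mul(Add(3, -24), 8), 105) = Mul(Mul(-21, 8), 105) = Mul(-168, 105) = -17640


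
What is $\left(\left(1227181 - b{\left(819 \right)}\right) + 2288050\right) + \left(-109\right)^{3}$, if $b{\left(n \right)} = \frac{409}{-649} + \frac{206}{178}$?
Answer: $\frac{128241057276}{57761} \approx 2.2202 \cdot 10^{6}$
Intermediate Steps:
$b{\left(n \right)} = \frac{30446}{57761}$ ($b{\left(n \right)} = 409 \left(- \frac{1}{649}\right) + 206 \cdot \frac{1}{178} = - \frac{409}{649} + \frac{103}{89} = \frac{30446}{57761}$)
$\left(\left(1227181 - b{\left(819 \right)}\right) + 2288050\right) + \left(-109\right)^{3} = \left(\left(1227181 - \frac{30446}{57761}\right) + 2288050\right) + \left(-109\right)^{3} = \left(\left(1227181 - \frac{30446}{57761}\right) + 2288050\right) - 1295029 = \left(\frac{70883171295}{57761} + 2288050\right) - 1295029 = \frac{203043227345}{57761} - 1295029 = \frac{128241057276}{57761}$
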